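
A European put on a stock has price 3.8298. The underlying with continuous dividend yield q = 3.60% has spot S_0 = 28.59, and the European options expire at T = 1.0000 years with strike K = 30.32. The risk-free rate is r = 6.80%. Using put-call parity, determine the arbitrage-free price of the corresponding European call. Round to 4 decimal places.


Answer: Call price = 3.0821

Derivation:
Put-call parity: C - P = S_0 * exp(-qT) - K * exp(-rT).
S_0 * exp(-qT) = 28.5900 * 0.96464029 = 27.57906599
K * exp(-rT) = 30.3200 * 0.93426047 = 28.32677756
C = P + S*exp(-qT) - K*exp(-rT)
C = 3.8298 + 27.57906599 - 28.32677756 = 3.0821


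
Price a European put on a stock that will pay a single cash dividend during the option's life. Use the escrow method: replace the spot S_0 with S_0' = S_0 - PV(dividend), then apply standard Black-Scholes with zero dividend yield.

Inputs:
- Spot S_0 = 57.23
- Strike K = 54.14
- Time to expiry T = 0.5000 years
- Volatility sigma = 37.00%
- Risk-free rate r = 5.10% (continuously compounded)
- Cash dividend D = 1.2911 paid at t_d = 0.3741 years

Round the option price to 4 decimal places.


Answer: Price = 4.2061

Derivation:
PV(D) = D * exp(-r * t_d) = 1.2911 * 0.98110175 = 1.26670047
S_0' = S_0 - PV(D) = 57.2300 - 1.26670047 = 55.96329953
d1 = (ln(S_0'/K) + (r + sigma^2/2)*T) / (sigma*sqrt(T)) = 0.35488285
d2 = d1 - sigma*sqrt(T) = 0.09325334
exp(-rT) = 0.97482238
N(-d1) = 0.36133868; N(-d2) = 0.46285115
P = K * exp(-rT) * N(-d2) - S_0' * N(-d1) = 54.1400 * 0.97482238 * 0.46285115 - 55.96329953 * 0.36133868 = 4.2061


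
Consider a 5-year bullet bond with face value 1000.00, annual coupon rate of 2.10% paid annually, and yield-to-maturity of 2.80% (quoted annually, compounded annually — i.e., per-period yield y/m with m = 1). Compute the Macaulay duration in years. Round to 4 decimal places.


Coupon per period c = face * coupon_rate / m = 21.000000
Periods per year m = 1; per-period yield y/m = 0.028000
Number of cashflows N = 5
Cashflows (t years, CF_t, discount factor 1/(1+y/m)^(m*t), PV):
  t = 1.0000: CF_t = 21.000000, DF = 0.972763, PV = 20.428016
  t = 2.0000: CF_t = 21.000000, DF = 0.946267, PV = 19.871610
  t = 3.0000: CF_t = 21.000000, DF = 0.920493, PV = 19.330360
  t = 4.0000: CF_t = 21.000000, DF = 0.895422, PV = 18.803853
  t = 5.0000: CF_t = 1021.000000, DF = 0.871033, PV = 889.324320
Price P = sum_t PV_t = 967.758159
Macaulay numerator sum_t t * PV_t:
  t * PV_t at t = 1.0000: 20.428016
  t * PV_t at t = 2.0000: 39.743221
  t * PV_t at t = 3.0000: 57.991081
  t * PV_t at t = 4.0000: 75.215410
  t * PV_t at t = 5.0000: 4446.621598
Macaulay duration D = (sum_t t * PV_t) / P = 4639.999326 / 967.758159 = 4.794586

Answer: Macaulay duration = 4.7946 years


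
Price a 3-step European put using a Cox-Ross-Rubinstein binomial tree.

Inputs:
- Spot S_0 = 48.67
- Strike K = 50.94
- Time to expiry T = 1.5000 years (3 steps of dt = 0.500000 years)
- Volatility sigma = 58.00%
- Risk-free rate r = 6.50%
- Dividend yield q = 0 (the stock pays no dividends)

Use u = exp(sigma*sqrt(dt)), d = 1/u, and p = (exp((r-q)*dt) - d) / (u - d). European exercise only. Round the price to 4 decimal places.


Answer: Price = V(0,0) = 12.9292

Derivation:
dt = T/N = 0.500000
u = exp(sigma*sqrt(dt)) = 1.507002; d = 1/u = 0.663569
p = (exp((r-q)*dt) - d) / (u - d) = 0.438049
Discount per step: exp(-r*dt) = 0.968022
Stock lattice S(k, i) with i counting down-moves:
  k=0: S(0,0) = 48.6700
  k=1: S(1,0) = 73.3458; S(1,1) = 32.2959
  k=2: S(2,0) = 110.5322; S(2,1) = 48.6700; S(2,2) = 21.4306
  k=3: S(3,0) = 166.5722; S(3,1) = 73.3458; S(3,2) = 32.2959; S(3,3) = 14.2207
Terminal payoffs V(N, i) = max(K - S_T, 0):
  V(3,0) = 0.000000; V(3,1) = 0.000000; V(3,2) = 18.644081; V(3,3) = 36.719323
Backward induction: V(k, i) = exp(-r*dt) * [p * V(k+1, i) + (1-p) * V(k+1, i+1)].
  V(2,0) = exp(-r*dt) * [p*0.000000 + (1-p)*0.000000] = 0.000000
  V(2,1) = exp(-r*dt) * [p*0.000000 + (1-p)*18.644081] = 10.142030
  V(2,2) = exp(-r*dt) * [p*18.644081 + (1-p)*36.719323] = 27.880482
  V(1,0) = exp(-r*dt) * [p*0.000000 + (1-p)*10.142030] = 5.517075
  V(1,1) = exp(-r*dt) * [p*10.142030 + (1-p)*27.880482] = 19.467098
  V(0,0) = exp(-r*dt) * [p*5.517075 + (1-p)*19.467098] = 12.929204


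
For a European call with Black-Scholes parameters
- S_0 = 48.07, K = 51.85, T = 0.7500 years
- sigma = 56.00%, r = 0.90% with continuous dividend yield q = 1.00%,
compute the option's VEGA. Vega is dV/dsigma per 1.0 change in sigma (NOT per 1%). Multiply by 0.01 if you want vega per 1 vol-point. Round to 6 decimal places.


Answer: Vega = 16.424570

Derivation:
d1 = 0.0848567718; d2 = -0.4001174543
phi(d1) = 0.3975085367; exp(-qT) = 0.9925280548; exp(-rT) = 0.9932727301
Vega = S * exp(-qT) * phi(d1) * sqrt(T) = 48.0700 * 0.9925280548 * 0.3975085367 * 0.8660254038 = 16.424570


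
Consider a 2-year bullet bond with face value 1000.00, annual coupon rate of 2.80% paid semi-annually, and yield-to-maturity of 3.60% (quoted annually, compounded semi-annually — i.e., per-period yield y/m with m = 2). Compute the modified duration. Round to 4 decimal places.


Coupon per period c = face * coupon_rate / m = 14.000000
Periods per year m = 2; per-period yield y/m = 0.018000
Number of cashflows N = 4
Cashflows (t years, CF_t, discount factor 1/(1+y/m)^(m*t), PV):
  t = 0.5000: CF_t = 14.000000, DF = 0.982318, PV = 13.752456
  t = 1.0000: CF_t = 14.000000, DF = 0.964949, PV = 13.509289
  t = 1.5000: CF_t = 14.000000, DF = 0.947887, PV = 13.270421
  t = 2.0000: CF_t = 1014.000000, DF = 0.931127, PV = 944.162708
Price P = sum_t PV_t = 984.694874
First compute Macaulay numerator sum_t t * PV_t:
  t * PV_t at t = 0.5000: 6.876228
  t * PV_t at t = 1.0000: 13.509289
  t * PV_t at t = 1.5000: 19.905632
  t * PV_t at t = 2.0000: 1888.325416
Macaulay duration D = 1928.616564 / 984.694874 = 1.958593
Modified duration = D / (1 + y/m) = 1.958593 / (1 + 0.018000) = 1.923962

Answer: Modified duration = 1.9240


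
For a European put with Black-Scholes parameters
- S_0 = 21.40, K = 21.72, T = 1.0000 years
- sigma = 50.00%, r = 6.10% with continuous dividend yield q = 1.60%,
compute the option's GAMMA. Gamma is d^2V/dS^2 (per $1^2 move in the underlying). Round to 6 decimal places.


Answer: Gamma = 0.034968

Derivation:
d1 = 0.3103148539; d2 = -0.1896851461
phi(d1) = 0.3801892258; exp(-qT) = 0.9841273201; exp(-rT) = 0.9408232398
Gamma = exp(-qT) * phi(d1) / (S * sigma * sqrt(T)) = 0.9841273201 * 0.3801892258 / (21.4000 * 0.5000 * 1.0000000000) = 0.034968


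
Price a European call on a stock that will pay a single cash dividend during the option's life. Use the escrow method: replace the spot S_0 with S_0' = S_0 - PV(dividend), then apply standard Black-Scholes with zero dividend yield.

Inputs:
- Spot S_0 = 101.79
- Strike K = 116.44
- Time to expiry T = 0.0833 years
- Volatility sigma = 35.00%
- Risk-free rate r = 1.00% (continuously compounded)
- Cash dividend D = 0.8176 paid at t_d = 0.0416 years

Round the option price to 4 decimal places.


Answer: Price = 0.3988

Derivation:
PV(D) = D * exp(-r * t_d) = 0.8176 * 0.99958409 = 0.81725995
S_0' = S_0 - PV(D) = 101.7900 - 0.81725995 = 100.97274005
d1 = (ln(S_0'/K) + (r + sigma^2/2)*T) / (sigma*sqrt(T)) = -1.35216496
d2 = d1 - sigma*sqrt(T) = -1.45318104
exp(-rT) = 0.99916735
N(d1) = 0.08816128; N(d2) = 0.07308675
C = S_0' * N(d1) - K * exp(-rT) * N(d2) = 100.97274005 * 0.08816128 - 116.4400 * 0.99916735 * 0.07308675 = 0.3988


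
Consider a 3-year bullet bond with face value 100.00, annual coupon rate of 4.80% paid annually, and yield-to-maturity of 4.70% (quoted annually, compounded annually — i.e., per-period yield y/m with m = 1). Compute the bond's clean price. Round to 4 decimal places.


Answer: Price = 100.2739

Derivation:
Coupon per period c = face * coupon_rate / m = 4.800000
Periods per year m = 1; per-period yield y/m = 0.047000
Number of cashflows N = 3
Cashflows (t years, CF_t, discount factor 1/(1+y/m)^(m*t), PV):
  t = 1.0000: CF_t = 4.800000, DF = 0.955110, PV = 4.584527
  t = 2.0000: CF_t = 4.800000, DF = 0.912235, PV = 4.378727
  t = 3.0000: CF_t = 104.800000, DF = 0.871284, PV = 91.310609
Price P = sum_t PV_t = 100.273863


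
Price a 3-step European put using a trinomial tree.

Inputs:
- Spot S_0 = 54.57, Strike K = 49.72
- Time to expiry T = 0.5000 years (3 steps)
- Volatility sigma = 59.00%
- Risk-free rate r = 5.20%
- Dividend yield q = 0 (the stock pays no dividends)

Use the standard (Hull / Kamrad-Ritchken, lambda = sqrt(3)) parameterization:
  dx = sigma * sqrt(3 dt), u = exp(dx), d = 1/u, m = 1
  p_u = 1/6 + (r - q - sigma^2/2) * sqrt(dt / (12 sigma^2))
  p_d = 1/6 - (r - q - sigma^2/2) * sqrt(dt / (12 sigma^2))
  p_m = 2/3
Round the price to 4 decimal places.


Answer: Price = V(0,0) = 5.7081

Derivation:
dt = T/N = 0.166667; dx = sigma*sqrt(3*dt) = 0.417193
u = exp(dx) = 1.517695; d = 1/u = 0.658894
p_u = 0.142287, p_m = 0.666667, p_d = 0.191046
Discount per step: exp(-r*dt) = 0.991371
Stock lattice S(k, j) with j the centered position index:
  k=0: S(0,+0) = 54.5700
  k=1: S(1,-1) = 35.9558; S(1,+0) = 54.5700; S(1,+1) = 82.8206
  k=2: S(2,-2) = 23.6911; S(2,-1) = 35.9558; S(2,+0) = 54.5700; S(2,+1) = 82.8206; S(2,+2) = 125.6965
  k=3: S(3,-3) = 15.6099; S(3,-2) = 23.6911; S(3,-1) = 35.9558; S(3,+0) = 54.5700; S(3,+1) = 82.8206; S(3,+2) = 125.6965; S(3,+3) = 190.7690
Terminal payoffs V(N, j) = max(K - S_T, 0):
  V(3,-3) = 34.110101; V(3,-2) = 26.028928; V(3,-1) = 13.764169; V(3,+0) = 0.000000; V(3,+1) = 0.000000; V(3,+2) = 0.000000; V(3,+3) = 0.000000
Backward induction: V(k, j) = exp(-r*dt) * [p_u * V(k+1, j+1) + p_m * V(k+1, j) + p_d * V(k+1, j-1)]
  V(2,-2) = exp(-r*dt) * [p_u*13.764169 + p_m*26.028928 + p_d*34.110101] = 25.604808
  V(2,-1) = exp(-r*dt) * [p_u*0.000000 + p_m*13.764169 + p_d*26.028928] = 14.026738
  V(2,+0) = exp(-r*dt) * [p_u*0.000000 + p_m*0.000000 + p_d*13.764169] = 2.606896
  V(2,+1) = exp(-r*dt) * [p_u*0.000000 + p_m*0.000000 + p_d*0.000000] = 0.000000
  V(2,+2) = exp(-r*dt) * [p_u*0.000000 + p_m*0.000000 + p_d*0.000000] = 0.000000
  V(1,-1) = exp(-r*dt) * [p_u*2.606896 + p_m*14.026738 + p_d*25.604808] = 14.487675
  V(1,+0) = exp(-r*dt) * [p_u*0.000000 + p_m*2.606896 + p_d*14.026738] = 4.379560
  V(1,+1) = exp(-r*dt) * [p_u*0.000000 + p_m*0.000000 + p_d*2.606896] = 0.493739
  V(0,+0) = exp(-r*dt) * [p_u*0.493739 + p_m*4.379560 + p_d*14.487675] = 5.708085


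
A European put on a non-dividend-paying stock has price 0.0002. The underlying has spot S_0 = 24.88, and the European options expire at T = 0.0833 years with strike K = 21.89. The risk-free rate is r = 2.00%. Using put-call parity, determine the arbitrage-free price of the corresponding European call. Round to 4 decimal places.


Answer: Call price = 3.0266

Derivation:
Put-call parity: C - P = S_0 * exp(-qT) - K * exp(-rT).
S_0 * exp(-qT) = 24.8800 * 1.00000000 = 24.88000000
K * exp(-rT) = 21.8900 * 0.99833539 = 21.85356162
C = P + S*exp(-qT) - K*exp(-rT)
C = 0.0002 + 24.88000000 - 21.85356162 = 3.0266


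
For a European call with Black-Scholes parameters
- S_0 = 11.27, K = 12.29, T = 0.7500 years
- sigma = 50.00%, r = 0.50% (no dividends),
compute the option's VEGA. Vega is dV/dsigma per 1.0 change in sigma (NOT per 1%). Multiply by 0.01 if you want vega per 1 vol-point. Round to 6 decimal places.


d1 = 0.0250764110; d2 = -0.4079362909
phi(d1) = 0.3988168674; exp(-qT) = 1.0000000000; exp(-rT) = 0.9962570225
Vega = S * exp(-qT) * phi(d1) * sqrt(T) = 11.2700 * 1.0000000000 * 0.3988168674 * 0.8660254038 = 3.892495

Answer: Vega = 3.892495


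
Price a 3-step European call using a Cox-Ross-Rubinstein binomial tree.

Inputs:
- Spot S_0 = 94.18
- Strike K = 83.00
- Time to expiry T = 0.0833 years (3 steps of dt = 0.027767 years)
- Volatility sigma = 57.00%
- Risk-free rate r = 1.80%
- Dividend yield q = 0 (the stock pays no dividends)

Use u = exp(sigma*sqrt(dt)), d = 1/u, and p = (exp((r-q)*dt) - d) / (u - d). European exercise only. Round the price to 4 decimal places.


Answer: Price = V(0,0) = 13.0240

Derivation:
dt = T/N = 0.027767
u = exp(sigma*sqrt(dt)) = 1.099638; d = 1/u = 0.909390
p = (exp((r-q)*dt) - d) / (u - d) = 0.478900
Discount per step: exp(-r*dt) = 0.999500
Stock lattice S(k, i) with i counting down-moves:
  k=0: S(0,0) = 94.1800
  k=1: S(1,0) = 103.5639; S(1,1) = 85.6464
  k=2: S(2,0) = 113.8828; S(2,1) = 94.1800; S(2,2) = 77.8860
  k=3: S(3,0) = 125.2298; S(3,1) = 103.5639; S(3,2) = 85.6464; S(3,3) = 70.8287
Terminal payoffs V(N, i) = max(S_T - K, 0):
  V(3,0) = 42.229849; V(3,1) = 20.563903; V(3,2) = 2.646370; V(3,3) = 0.000000
Backward induction: V(k, i) = exp(-r*dt) * [p * V(k+1, i) + (1-p) * V(k+1, i+1)].
  V(2,0) = exp(-r*dt) * [p*42.229849 + (1-p)*20.563903] = 30.924272
  V(2,1) = exp(-r*dt) * [p*20.563903 + (1-p)*2.646370] = 11.221473
  V(2,2) = exp(-r*dt) * [p*2.646370 + (1-p)*0.000000] = 1.266714
  V(1,0) = exp(-r*dt) * [p*30.924272 + (1-p)*11.221473] = 20.646828
  V(1,1) = exp(-r*dt) * [p*11.221473 + (1-p)*1.266714] = 6.031037
  V(0,0) = exp(-r*dt) * [p*20.646828 + (1-p)*6.031037] = 13.024033


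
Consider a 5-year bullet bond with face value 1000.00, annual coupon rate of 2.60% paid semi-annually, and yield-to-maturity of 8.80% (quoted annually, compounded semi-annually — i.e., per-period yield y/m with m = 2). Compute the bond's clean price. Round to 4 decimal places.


Answer: Price = 753.4952

Derivation:
Coupon per period c = face * coupon_rate / m = 13.000000
Periods per year m = 2; per-period yield y/m = 0.044000
Number of cashflows N = 10
Cashflows (t years, CF_t, discount factor 1/(1+y/m)^(m*t), PV):
  t = 0.5000: CF_t = 13.000000, DF = 0.957854, PV = 12.452107
  t = 1.0000: CF_t = 13.000000, DF = 0.917485, PV = 11.927306
  t = 1.5000: CF_t = 13.000000, DF = 0.878817, PV = 11.424622
  t = 2.0000: CF_t = 13.000000, DF = 0.841779, PV = 10.943125
  t = 2.5000: CF_t = 13.000000, DF = 0.806302, PV = 10.481920
  t = 3.0000: CF_t = 13.000000, DF = 0.772320, PV = 10.040154
  t = 3.5000: CF_t = 13.000000, DF = 0.739770, PV = 9.617005
  t = 4.0000: CF_t = 13.000000, DF = 0.708592, PV = 9.211691
  t = 4.5000: CF_t = 13.000000, DF = 0.678728, PV = 8.823459
  t = 5.0000: CF_t = 1013.000000, DF = 0.650122, PV = 658.573814
Price P = sum_t PV_t = 753.495204


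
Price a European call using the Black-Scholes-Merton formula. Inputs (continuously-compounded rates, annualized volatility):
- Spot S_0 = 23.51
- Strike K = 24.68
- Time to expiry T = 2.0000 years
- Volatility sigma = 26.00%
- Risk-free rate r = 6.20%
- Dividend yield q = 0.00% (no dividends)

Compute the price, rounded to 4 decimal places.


d1 = (ln(S/K) + (r - q + 0.5*sigma^2) * T) / (sigma * sqrt(T)) = 0.38899756
d2 = d1 - sigma * sqrt(T) = 0.02130204
exp(-rT) = 0.88337984; exp(-qT) = 1.00000000
C = S_0 * exp(-qT) * N(d1) - K * exp(-rT) * N(d2)
N(d1) = 0.65136103; N(d2) = 0.50849764
C = 23.5100 * 1.00000000 * 0.65136103 - 24.6800 * 0.88337984 * 0.50849764 = 4.2273

Answer: Price = 4.2273


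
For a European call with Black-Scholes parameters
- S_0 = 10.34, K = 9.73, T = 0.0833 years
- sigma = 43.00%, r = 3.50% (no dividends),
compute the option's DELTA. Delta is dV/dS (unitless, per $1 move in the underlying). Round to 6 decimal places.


d1 = 0.5754988278; d2 = 0.4513933485
phi(d1) = 0.3380579381; exp(-qT) = 1.0000000000; exp(-rT) = 0.9970887459
N(d1) = 0.7175230084
Delta = exp(-qT) * N(d1) = 1.0000000000 * 0.7175230084 = 0.717523

Answer: Delta = 0.717523


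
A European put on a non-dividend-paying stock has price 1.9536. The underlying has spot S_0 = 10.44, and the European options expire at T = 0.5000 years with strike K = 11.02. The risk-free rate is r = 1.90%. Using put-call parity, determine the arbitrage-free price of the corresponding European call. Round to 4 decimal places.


Answer: Call price = 1.4778

Derivation:
Put-call parity: C - P = S_0 * exp(-qT) - K * exp(-rT).
S_0 * exp(-qT) = 10.4400 * 1.00000000 = 10.44000000
K * exp(-rT) = 11.0200 * 0.99054498 = 10.91580571
C = P + S*exp(-qT) - K*exp(-rT)
C = 1.9536 + 10.44000000 - 10.91580571 = 1.4778


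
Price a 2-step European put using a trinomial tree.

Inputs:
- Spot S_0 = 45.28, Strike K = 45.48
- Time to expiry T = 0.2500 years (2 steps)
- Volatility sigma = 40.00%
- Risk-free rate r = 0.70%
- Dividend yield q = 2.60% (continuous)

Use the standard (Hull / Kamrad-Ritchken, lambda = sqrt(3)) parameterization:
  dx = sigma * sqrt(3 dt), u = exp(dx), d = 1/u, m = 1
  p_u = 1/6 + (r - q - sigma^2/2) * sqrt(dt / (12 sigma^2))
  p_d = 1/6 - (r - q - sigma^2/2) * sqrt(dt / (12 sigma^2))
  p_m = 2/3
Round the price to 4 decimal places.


Answer: Price = V(0,0) = 3.3159

Derivation:
dt = T/N = 0.125000; dx = sigma*sqrt(3*dt) = 0.244949
u = exp(dx) = 1.277556; d = 1/u = 0.782744
p_u = 0.141406, p_m = 0.666667, p_d = 0.191927
Discount per step: exp(-r*dt) = 0.999125
Stock lattice S(k, j) with j the centered position index:
  k=0: S(0,+0) = 45.2800
  k=1: S(1,-1) = 35.4427; S(1,+0) = 45.2800; S(1,+1) = 57.8477
  k=2: S(2,-2) = 27.7426; S(2,-1) = 35.4427; S(2,+0) = 45.2800; S(2,+1) = 57.8477; S(2,+2) = 73.9037
Terminal payoffs V(N, j) = max(K - S_T, 0):
  V(2,-2) = 17.737446; V(2,-1) = 10.037330; V(2,+0) = 0.200000; V(2,+1) = 0.000000; V(2,+2) = 0.000000
Backward induction: V(k, j) = exp(-r*dt) * [p_u * V(k+1, j+1) + p_m * V(k+1, j) + p_d * V(k+1, j-1)]
  V(1,-1) = exp(-r*dt) * [p_u*0.200000 + p_m*10.037330 + p_d*17.737446] = 10.115275
  V(1,+0) = exp(-r*dt) * [p_u*0.000000 + p_m*0.200000 + p_d*10.037330] = 2.057967
  V(1,+1) = exp(-r*dt) * [p_u*0.000000 + p_m*0.000000 + p_d*0.200000] = 0.038352
  V(0,+0) = exp(-r*dt) * [p_u*0.038352 + p_m*2.057967 + p_d*10.115275] = 3.315893


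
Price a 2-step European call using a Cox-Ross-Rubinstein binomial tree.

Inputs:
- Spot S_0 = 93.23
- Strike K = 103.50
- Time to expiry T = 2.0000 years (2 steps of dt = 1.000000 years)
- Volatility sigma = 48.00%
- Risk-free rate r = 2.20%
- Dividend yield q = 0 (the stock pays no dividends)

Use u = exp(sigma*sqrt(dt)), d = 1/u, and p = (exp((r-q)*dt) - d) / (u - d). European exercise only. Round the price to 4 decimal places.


Answer: Price = V(0,0) = 21.9251

Derivation:
dt = T/N = 1.000000
u = exp(sigma*sqrt(dt)) = 1.616074; d = 1/u = 0.618783
p = (exp((r-q)*dt) - d) / (u - d) = 0.404556
Discount per step: exp(-r*dt) = 0.978240
Stock lattice S(k, i) with i counting down-moves:
  k=0: S(0,0) = 93.2300
  k=1: S(1,0) = 150.6666; S(1,1) = 57.6892
  k=2: S(2,0) = 243.4885; S(2,1) = 93.2300; S(2,2) = 35.6971
Terminal payoffs V(N, i) = max(S_T - K, 0):
  V(2,0) = 139.988462; V(2,1) = 0.000000; V(2,2) = 0.000000
Backward induction: V(k, i) = exp(-r*dt) * [p * V(k+1, i) + (1-p) * V(k+1, i+1)].
  V(1,0) = exp(-r*dt) * [p*139.988462 + (1-p)*0.000000] = 55.400893
  V(1,1) = exp(-r*dt) * [p*0.000000 + (1-p)*0.000000] = 0.000000
  V(0,0) = exp(-r*dt) * [p*55.400893 + (1-p)*0.000000] = 21.925085


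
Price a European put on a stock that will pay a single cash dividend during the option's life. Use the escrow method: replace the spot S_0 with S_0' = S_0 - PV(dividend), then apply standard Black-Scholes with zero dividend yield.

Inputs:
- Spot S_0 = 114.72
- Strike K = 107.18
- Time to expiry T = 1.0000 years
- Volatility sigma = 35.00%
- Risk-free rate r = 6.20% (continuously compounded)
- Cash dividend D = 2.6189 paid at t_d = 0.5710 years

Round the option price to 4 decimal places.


Answer: Price = 9.7492

Derivation:
PV(D) = D * exp(-r * t_d) = 2.6189 * 0.96521732 = 2.52780764
S_0' = S_0 - PV(D) = 114.7200 - 2.52780764 = 112.19219236
d1 = (ln(S_0'/K) + (r + sigma^2/2)*T) / (sigma*sqrt(T)) = 0.48272497
d2 = d1 - sigma*sqrt(T) = 0.13272497
exp(-rT) = 0.93988289
N(-d1) = 0.31464552; N(-d2) = 0.44720545
P = K * exp(-rT) * N(-d2) - S_0' * N(-d1) = 107.1800 * 0.93988289 * 0.44720545 - 112.19219236 * 0.31464552 = 9.7492


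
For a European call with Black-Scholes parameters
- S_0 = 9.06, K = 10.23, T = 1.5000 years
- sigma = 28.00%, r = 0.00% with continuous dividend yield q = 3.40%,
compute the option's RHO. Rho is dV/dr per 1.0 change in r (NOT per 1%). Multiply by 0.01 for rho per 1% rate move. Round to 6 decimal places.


Answer: Rho = 3.836909

Derivation:
d1 = -0.3314260515; d2 = -0.6743546155
phi(d1) = 0.3776225425; exp(-qT) = 0.9502786705; exp(-rT) = 1.0000000000
N(d2) = 0.2500429446
Rho = K*T*exp(-rT)*N(d2) = 10.2300 * 1.5000 * 1.0000000000 * 0.2500429446 = 3.836909


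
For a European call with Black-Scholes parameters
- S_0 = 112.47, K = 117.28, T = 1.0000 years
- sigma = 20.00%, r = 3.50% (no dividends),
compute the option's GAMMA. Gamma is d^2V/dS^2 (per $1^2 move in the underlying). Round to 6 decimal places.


Answer: Gamma = 0.017697

Derivation:
d1 = 0.0656114064; d2 = -0.1343885936
phi(d1) = 0.3980845092; exp(-qT) = 1.0000000000; exp(-rT) = 0.9656054163
Gamma = exp(-qT) * phi(d1) / (S * sigma * sqrt(T)) = 1.0000000000 * 0.3980845092 / (112.4700 * 0.2000 * 1.0000000000) = 0.017697


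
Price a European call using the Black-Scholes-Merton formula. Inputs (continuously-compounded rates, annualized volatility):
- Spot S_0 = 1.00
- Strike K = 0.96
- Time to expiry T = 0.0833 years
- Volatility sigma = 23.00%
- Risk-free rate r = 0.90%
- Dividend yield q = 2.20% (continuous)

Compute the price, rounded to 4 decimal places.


d1 = (ln(S/K) + (r - q + 0.5*sigma^2) * T) / (sigma * sqrt(T)) = 0.63183362
d2 = d1 - sigma * sqrt(T) = 0.56545162
exp(-rT) = 0.99925058; exp(-qT) = 0.99816908
C = S_0 * exp(-qT) * N(d1) - K * exp(-rT) * N(d2)
N(d1) = 0.73625220; N(d2) = 0.71411669
C = 1.0000 * 0.99816908 * 0.73625220 - 0.9600 * 0.99925058 * 0.71411669 = 0.0499

Answer: Price = 0.0499


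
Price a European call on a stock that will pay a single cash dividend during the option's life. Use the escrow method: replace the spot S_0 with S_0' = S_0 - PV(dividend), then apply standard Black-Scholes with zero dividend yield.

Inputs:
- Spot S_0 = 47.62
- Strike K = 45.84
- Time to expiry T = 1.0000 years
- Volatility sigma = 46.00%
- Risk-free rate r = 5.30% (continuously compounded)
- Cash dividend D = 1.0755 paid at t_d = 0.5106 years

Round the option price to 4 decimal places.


PV(D) = D * exp(-r * t_d) = 1.0755 * 0.97330109 = 1.04678532
S_0' = S_0 - PV(D) = 47.6200 - 1.04678532 = 46.57321468
d1 = (ln(S_0'/K) + (r + sigma^2/2)*T) / (sigma*sqrt(T)) = 0.37971415
d2 = d1 - sigma*sqrt(T) = -0.08028585
exp(-rT) = 0.94838001
N(d1) = 0.64792119; N(d2) = 0.46800496
C = S_0' * N(d1) - K * exp(-rT) * N(d2) = 46.57321468 * 0.64792119 - 45.8400 * 0.94838001 * 0.46800496 = 9.8298

Answer: Price = 9.8298


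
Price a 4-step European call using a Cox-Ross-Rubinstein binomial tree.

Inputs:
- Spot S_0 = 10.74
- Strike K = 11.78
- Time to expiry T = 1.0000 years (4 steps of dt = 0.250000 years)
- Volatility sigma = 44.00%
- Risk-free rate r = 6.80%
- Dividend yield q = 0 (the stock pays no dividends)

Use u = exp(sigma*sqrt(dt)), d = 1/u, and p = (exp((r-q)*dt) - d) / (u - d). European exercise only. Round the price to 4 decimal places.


Answer: Price = V(0,0) = 1.7927

Derivation:
dt = T/N = 0.250000
u = exp(sigma*sqrt(dt)) = 1.246077; d = 1/u = 0.802519
p = (exp((r-q)*dt) - d) / (u - d) = 0.483875
Discount per step: exp(-r*dt) = 0.983144
Stock lattice S(k, i) with i counting down-moves:
  k=0: S(0,0) = 10.7400
  k=1: S(1,0) = 13.3829; S(1,1) = 8.6191
  k=2: S(2,0) = 16.6761; S(2,1) = 10.7400; S(2,2) = 6.9170
  k=3: S(3,0) = 20.7797; S(3,1) = 13.3829; S(3,2) = 8.6191; S(3,3) = 5.5510
  k=4: S(4,0) = 25.8931; S(4,1) = 16.6761; S(4,2) = 10.7400; S(4,3) = 6.9170; S(4,4) = 4.4548
Terminal payoffs V(N, i) = max(S_T - K, 0):
  V(4,0) = 14.113063; V(4,1) = 4.896076; V(4,2) = 0.000000; V(4,3) = 0.000000; V(4,4) = 0.000000
Backward induction: V(k, i) = exp(-r*dt) * [p * V(k+1, i) + (1-p) * V(k+1, i+1)].
  V(3,0) = exp(-r*dt) * [p*14.113063 + (1-p)*4.896076] = 9.198237
  V(3,1) = exp(-r*dt) * [p*4.896076 + (1-p)*0.000000] = 2.329154
  V(3,2) = exp(-r*dt) * [p*0.000000 + (1-p)*0.000000] = 0.000000
  V(3,3) = exp(-r*dt) * [p*0.000000 + (1-p)*0.000000] = 0.000000
  V(2,0) = exp(-r*dt) * [p*9.198237 + (1-p)*2.329154] = 5.557643
  V(2,1) = exp(-r*dt) * [p*2.329154 + (1-p)*0.000000] = 1.108021
  V(2,2) = exp(-r*dt) * [p*0.000000 + (1-p)*0.000000] = 0.000000
  V(1,0) = exp(-r*dt) * [p*5.557643 + (1-p)*1.108021] = 3.206111
  V(1,1) = exp(-r*dt) * [p*1.108021 + (1-p)*0.000000] = 0.527106
  V(0,0) = exp(-r*dt) * [p*3.206111 + (1-p)*0.527106] = 1.792674


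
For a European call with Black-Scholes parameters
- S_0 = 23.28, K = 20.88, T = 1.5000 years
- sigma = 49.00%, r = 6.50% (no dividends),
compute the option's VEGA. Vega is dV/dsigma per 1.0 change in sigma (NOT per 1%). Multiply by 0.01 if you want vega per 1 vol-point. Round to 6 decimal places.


d1 = 0.6438289827; d2 = 0.0437039957
phi(d1) = 0.3242642813; exp(-qT) = 1.0000000000; exp(-rT) = 0.9071023416
Vega = S * exp(-qT) * phi(d1) * sqrt(T) = 23.2800 * 1.0000000000 * 0.3242642813 * 1.2247448714 = 9.245443

Answer: Vega = 9.245443


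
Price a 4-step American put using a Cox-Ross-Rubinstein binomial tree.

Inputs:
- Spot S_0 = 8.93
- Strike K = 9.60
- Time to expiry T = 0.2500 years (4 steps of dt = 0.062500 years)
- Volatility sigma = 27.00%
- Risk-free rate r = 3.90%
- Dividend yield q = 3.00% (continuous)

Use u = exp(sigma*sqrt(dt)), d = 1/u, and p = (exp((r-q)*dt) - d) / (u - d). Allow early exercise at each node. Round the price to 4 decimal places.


dt = T/N = 0.062500
u = exp(sigma*sqrt(dt)) = 1.069830; d = 1/u = 0.934728
p = (exp((r-q)*dt) - d) / (u - d) = 0.487296
Discount per step: exp(-r*dt) = 0.997565
Stock lattice S(k, i) with i counting down-moves:
  k=0: S(0,0) = 8.9300
  k=1: S(1,0) = 9.5536; S(1,1) = 8.3471
  k=2: S(2,0) = 10.2207; S(2,1) = 8.9300; S(2,2) = 7.8023
  k=3: S(3,0) = 10.9344; S(3,1) = 9.5536; S(3,2) = 8.3471; S(3,3) = 7.2930
  k=4: S(4,0) = 11.6980; S(4,1) = 10.2207; S(4,2) = 8.9300; S(4,3) = 7.8023; S(4,4) = 6.8170
Terminal payoffs V(N, i) = max(K - S_T, 0):
  V(4,0) = 0.000000; V(4,1) = 0.000000; V(4,2) = 0.670000; V(4,3) = 1.797717; V(4,4) = 2.783021
Backward induction: V(k, i) = exp(-r*dt) * [p * V(k+1, i) + (1-p) * V(k+1, i+1)]; then take max(V_cont, immediate exercise) for American.
  V(3,0) = exp(-r*dt) * [p*0.000000 + (1-p)*0.000000] = 0.000000; exercise = 0.000000; V(3,0) = max -> 0.000000
  V(3,1) = exp(-r*dt) * [p*0.000000 + (1-p)*0.670000] = 0.342675; exercise = 0.046416; V(3,1) = max -> 0.342675
  V(3,2) = exp(-r*dt) * [p*0.670000 + (1-p)*1.797717] = 1.245146; exercise = 1.252881; V(3,2) = max -> 1.252881
  V(3,3) = exp(-r*dt) * [p*1.797717 + (1-p)*2.783021] = 2.297280; exercise = 2.306990; V(3,3) = max -> 2.306990
  V(2,0) = exp(-r*dt) * [p*0.000000 + (1-p)*0.342675] = 0.175263; exercise = 0.000000; V(2,0) = max -> 0.175263
  V(2,1) = exp(-r*dt) * [p*0.342675 + (1-p)*1.252881] = 0.807371; exercise = 0.670000; V(2,1) = max -> 0.807371
  V(2,2) = exp(-r*dt) * [p*1.252881 + (1-p)*2.306990] = 1.788961; exercise = 1.797717; V(2,2) = max -> 1.797717
  V(1,0) = exp(-r*dt) * [p*0.175263 + (1-p)*0.807371] = 0.498132; exercise = 0.046416; V(1,0) = max -> 0.498132
  V(1,1) = exp(-r*dt) * [p*0.807371 + (1-p)*1.797717] = 1.311924; exercise = 1.252881; V(1,1) = max -> 1.311924
  V(0,0) = exp(-r*dt) * [p*0.498132 + (1-p)*1.311924] = 0.913138; exercise = 0.670000; V(0,0) = max -> 0.913138

Answer: Price = V(0,0) = 0.9131


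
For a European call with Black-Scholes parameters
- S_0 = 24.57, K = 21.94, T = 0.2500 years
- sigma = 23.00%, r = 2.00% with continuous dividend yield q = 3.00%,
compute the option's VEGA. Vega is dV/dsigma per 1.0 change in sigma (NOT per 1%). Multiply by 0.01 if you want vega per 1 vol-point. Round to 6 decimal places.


Answer: Vega = 2.890701

Derivation:
d1 = 1.0202367973; d2 = 0.9052367973
phi(d1) = 0.2370746770; exp(-qT) = 0.9925280548; exp(-rT) = 0.9950124792
Vega = S * exp(-qT) * phi(d1) * sqrt(T) = 24.5700 * 0.9925280548 * 0.2370746770 * 0.5000000000 = 2.890701


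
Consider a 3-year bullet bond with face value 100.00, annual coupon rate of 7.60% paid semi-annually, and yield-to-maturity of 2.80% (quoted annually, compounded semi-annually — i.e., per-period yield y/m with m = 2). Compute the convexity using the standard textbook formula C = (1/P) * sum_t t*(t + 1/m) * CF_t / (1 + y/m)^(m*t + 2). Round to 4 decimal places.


Coupon per period c = face * coupon_rate / m = 3.800000
Periods per year m = 2; per-period yield y/m = 0.014000
Number of cashflows N = 6
Cashflows (t years, CF_t, discount factor 1/(1+y/m)^(m*t), PV):
  t = 0.5000: CF_t = 3.800000, DF = 0.986193, PV = 3.747535
  t = 1.0000: CF_t = 3.800000, DF = 0.972577, PV = 3.695793
  t = 1.5000: CF_t = 3.800000, DF = 0.959149, PV = 3.644767
  t = 2.0000: CF_t = 3.800000, DF = 0.945906, PV = 3.594444
  t = 2.5000: CF_t = 3.800000, DF = 0.932847, PV = 3.544817
  t = 3.0000: CF_t = 103.800000, DF = 0.919967, PV = 95.492579
Price P = sum_t PV_t = 113.719935
Convexity numerator sum_t t*(t + 1/m) * CF_t / (1+y/m)^(m*t + 2):
  t = 0.5000: term = 1.822383
  t = 1.0000: term = 5.391667
  t = 1.5000: term = 10.634451
  t = 2.0000: term = 17.479374
  t = 2.5000: term = 25.857062
  t = 3.0000: term = 975.176019
Convexity = (1/P) * sum = 1036.360955 / 113.719935 = 9.113274

Answer: Convexity = 9.1133


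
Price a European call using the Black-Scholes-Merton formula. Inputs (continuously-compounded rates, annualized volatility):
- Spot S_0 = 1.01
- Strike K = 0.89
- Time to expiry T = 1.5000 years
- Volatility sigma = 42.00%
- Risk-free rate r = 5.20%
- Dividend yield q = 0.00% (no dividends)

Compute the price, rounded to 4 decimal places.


Answer: Price = 0.2936

Derivation:
d1 = (ln(S/K) + (r - q + 0.5*sigma^2) * T) / (sigma * sqrt(T)) = 0.65472168
d2 = d1 - sigma * sqrt(T) = 0.14032883
exp(-rT) = 0.92496443; exp(-qT) = 1.00000000
C = S_0 * exp(-qT) * N(d1) - K * exp(-rT) * N(d2)
N(d1) = 0.74367652; N(d2) = 0.55579991
C = 1.0100 * 1.00000000 * 0.74367652 - 0.8900 * 0.92496443 * 0.55579991 = 0.2936


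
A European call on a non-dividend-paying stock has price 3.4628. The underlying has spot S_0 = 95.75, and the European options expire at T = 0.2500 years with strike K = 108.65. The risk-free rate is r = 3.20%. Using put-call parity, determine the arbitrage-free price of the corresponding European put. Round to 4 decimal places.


Put-call parity: C - P = S_0 * exp(-qT) - K * exp(-rT).
S_0 * exp(-qT) = 95.7500 * 1.00000000 = 95.75000000
K * exp(-rT) = 108.6500 * 0.99203191 = 107.78426755
P = C - S*exp(-qT) + K*exp(-rT)
P = 3.4628 - 95.75000000 + 107.78426755 = 15.4971

Answer: Put price = 15.4971


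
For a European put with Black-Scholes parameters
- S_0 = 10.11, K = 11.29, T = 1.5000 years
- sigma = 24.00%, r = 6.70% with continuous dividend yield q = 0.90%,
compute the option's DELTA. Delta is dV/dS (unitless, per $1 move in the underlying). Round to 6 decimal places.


Answer: Delta = -0.466792

Derivation:
d1 = 0.0673870103; d2 = -0.2265517588
phi(d1) = 0.3980375077; exp(-qT) = 0.9865907163; exp(-rT) = 0.9043851124
N(-d1) = 0.4731368050
Delta = -exp(-qT) * N(-d1) = -0.9865907163 * 0.4731368050 = -0.466792


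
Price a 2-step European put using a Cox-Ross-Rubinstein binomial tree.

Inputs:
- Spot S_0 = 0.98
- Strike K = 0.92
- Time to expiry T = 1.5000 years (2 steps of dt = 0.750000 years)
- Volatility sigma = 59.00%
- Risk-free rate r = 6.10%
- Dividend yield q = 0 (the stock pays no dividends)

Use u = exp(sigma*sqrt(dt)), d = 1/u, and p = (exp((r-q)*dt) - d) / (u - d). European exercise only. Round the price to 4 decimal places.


Answer: Price = V(0,0) = 0.1748

Derivation:
dt = T/N = 0.750000
u = exp(sigma*sqrt(dt)) = 1.666882; d = 1/u = 0.599922
p = (exp((r-q)*dt) - d) / (u - d) = 0.418845
Discount per step: exp(-r*dt) = 0.955281
Stock lattice S(k, i) with i counting down-moves:
  k=0: S(0,0) = 0.9800
  k=1: S(1,0) = 1.6335; S(1,1) = 0.5879
  k=2: S(2,0) = 2.7229; S(2,1) = 0.9800; S(2,2) = 0.3527
Terminal payoffs V(N, i) = max(K - S_T, 0):
  V(2,0) = 0.000000; V(2,1) = 0.000000; V(2,2) = 0.567291
Backward induction: V(k, i) = exp(-r*dt) * [p * V(k+1, i) + (1-p) * V(k+1, i+1)].
  V(1,0) = exp(-r*dt) * [p*0.000000 + (1-p)*0.000000] = 0.000000
  V(1,1) = exp(-r*dt) * [p*0.000000 + (1-p)*0.567291] = 0.314941
  V(0,0) = exp(-r*dt) * [p*0.000000 + (1-p)*0.314941] = 0.174845


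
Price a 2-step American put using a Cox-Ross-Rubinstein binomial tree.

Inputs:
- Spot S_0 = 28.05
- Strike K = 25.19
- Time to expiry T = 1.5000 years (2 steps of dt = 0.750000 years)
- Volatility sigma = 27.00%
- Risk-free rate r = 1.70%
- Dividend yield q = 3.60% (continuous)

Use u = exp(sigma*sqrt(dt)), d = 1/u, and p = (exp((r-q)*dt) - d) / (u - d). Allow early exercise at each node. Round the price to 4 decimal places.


Answer: Price = V(0,0) = 2.5689

Derivation:
dt = T/N = 0.750000
u = exp(sigma*sqrt(dt)) = 1.263426; d = 1/u = 0.791499
p = (exp((r-q)*dt) - d) / (u - d) = 0.411827
Discount per step: exp(-r*dt) = 0.987331
Stock lattice S(k, i) with i counting down-moves:
  k=0: S(0,0) = 28.0500
  k=1: S(1,0) = 35.4391; S(1,1) = 22.2015
  k=2: S(2,0) = 44.7747; S(2,1) = 28.0500; S(2,2) = 17.5725
Terminal payoffs V(N, i) = max(K - S_T, 0):
  V(2,0) = 0.000000; V(2,1) = 0.000000; V(2,2) = 7.617505
Backward induction: V(k, i) = exp(-r*dt) * [p * V(k+1, i) + (1-p) * V(k+1, i+1)]; then take max(V_cont, immediate exercise) for American.
  V(1,0) = exp(-r*dt) * [p*0.000000 + (1-p)*0.000000] = 0.000000; exercise = 0.000000; V(1,0) = max -> 0.000000
  V(1,1) = exp(-r*dt) * [p*0.000000 + (1-p)*7.617505] = 4.423648; exercise = 2.988457; V(1,1) = max -> 4.423648
  V(0,0) = exp(-r*dt) * [p*0.000000 + (1-p)*4.423648] = 2.568907; exercise = 0.000000; V(0,0) = max -> 2.568907


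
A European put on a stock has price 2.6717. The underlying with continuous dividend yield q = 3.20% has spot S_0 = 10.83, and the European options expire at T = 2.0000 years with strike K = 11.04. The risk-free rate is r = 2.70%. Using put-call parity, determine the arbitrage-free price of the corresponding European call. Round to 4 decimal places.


Put-call parity: C - P = S_0 * exp(-qT) - K * exp(-rT).
S_0 * exp(-qT) = 10.8300 * 0.93800500 = 10.15859414
K * exp(-rT) = 11.0400 * 0.94743211 = 10.45965046
C = P + S*exp(-qT) - K*exp(-rT)
C = 2.6717 + 10.15859414 - 10.45965046 = 2.3706

Answer: Call price = 2.3706


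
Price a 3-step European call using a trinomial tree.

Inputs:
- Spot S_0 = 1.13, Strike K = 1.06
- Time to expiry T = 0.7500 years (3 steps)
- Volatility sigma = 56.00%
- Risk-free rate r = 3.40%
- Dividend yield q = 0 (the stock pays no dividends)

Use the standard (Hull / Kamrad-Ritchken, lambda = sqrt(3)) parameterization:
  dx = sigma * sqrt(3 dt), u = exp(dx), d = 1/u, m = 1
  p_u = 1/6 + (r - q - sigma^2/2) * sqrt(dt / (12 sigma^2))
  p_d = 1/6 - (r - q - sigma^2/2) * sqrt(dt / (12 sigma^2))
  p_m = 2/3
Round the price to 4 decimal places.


Answer: Price = V(0,0) = 0.2491

Derivation:
dt = T/N = 0.250000; dx = sigma*sqrt(3*dt) = 0.484974
u = exp(dx) = 1.624133; d = 1/u = 0.615713
p_u = 0.135016, p_m = 0.666667, p_d = 0.198318
Discount per step: exp(-r*dt) = 0.991536
Stock lattice S(k, j) with j the centered position index:
  k=0: S(0,+0) = 1.1300
  k=1: S(1,-1) = 0.6958; S(1,+0) = 1.1300; S(1,+1) = 1.8353
  k=2: S(2,-2) = 0.4284; S(2,-1) = 0.6958; S(2,+0) = 1.1300; S(2,+1) = 1.8353; S(2,+2) = 2.9807
  k=3: S(3,-3) = 0.2638; S(3,-2) = 0.4284; S(3,-1) = 0.6958; S(3,+0) = 1.1300; S(3,+1) = 1.8353; S(3,+2) = 2.9807; S(3,+3) = 4.8411
Terminal payoffs V(N, j) = max(S_T - K, 0):
  V(3,-3) = 0.000000; V(3,-2) = 0.000000; V(3,-1) = 0.000000; V(3,+0) = 0.070000; V(3,+1) = 0.775270; V(3,+2) = 1.920724; V(3,+3) = 3.781092
Backward induction: V(k, j) = exp(-r*dt) * [p_u * V(k+1, j+1) + p_m * V(k+1, j) + p_d * V(k+1, j-1)]
  V(2,-2) = exp(-r*dt) * [p_u*0.000000 + p_m*0.000000 + p_d*0.000000] = 0.000000
  V(2,-1) = exp(-r*dt) * [p_u*0.070000 + p_m*0.000000 + p_d*0.000000] = 0.009371
  V(2,+0) = exp(-r*dt) * [p_u*0.775270 + p_m*0.070000 + p_d*0.000000] = 0.150059
  V(2,+1) = exp(-r*dt) * [p_u*1.920724 + p_m*0.775270 + p_d*0.070000] = 0.783370
  V(2,+2) = exp(-r*dt) * [p_u*3.781092 + p_m*1.920724 + p_d*0.775270] = 1.928278
  V(1,-1) = exp(-r*dt) * [p_u*0.150059 + p_m*0.009371 + p_d*0.000000] = 0.026283
  V(1,+0) = exp(-r*dt) * [p_u*0.783370 + p_m*0.150059 + p_d*0.009371] = 0.205907
  V(1,+1) = exp(-r*dt) * [p_u*1.928278 + p_m*0.783370 + p_d*0.150059] = 0.805478
  V(0,+0) = exp(-r*dt) * [p_u*0.805478 + p_m*0.205907 + p_d*0.026283] = 0.249110


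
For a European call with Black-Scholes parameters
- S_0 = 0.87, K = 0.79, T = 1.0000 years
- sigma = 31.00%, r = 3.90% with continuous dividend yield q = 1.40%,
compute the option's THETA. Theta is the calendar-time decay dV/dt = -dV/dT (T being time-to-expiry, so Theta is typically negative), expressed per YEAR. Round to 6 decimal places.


d1 = 0.5468073103; d2 = 0.2368073103
phi(d1) = 0.3435448355; exp(-qT) = 0.9860975443; exp(-rT) = 0.9617507091
Theta = -S*exp(-qT)*phi(d1)*sigma/(2*sqrt(T)) - r*K*exp(-rT)*N(d2) + q*S*exp(-qT)*N(d1)
N(d1) = 0.7077444399; N(d2) = 0.5935968600; sqrt(T) = 1.0000000000
Term 1 = -0.8700 * 0.9860975443 * 0.3435448355 * 0.3100 / (2 * 1.0000000000) = -0.0456829617
Term 2 = -0.0390 * 0.7900 * 0.9617507091 * 0.5935968600 = -0.0175891887
Term 3 = 0.0140 * 0.8700 * 0.9860975443 * 0.7077444399 = 0.0085004836
Theta = -0.0456829617 + (-0.0175891887) + (0.0085004836) = -0.054772

Answer: Theta = -0.054772


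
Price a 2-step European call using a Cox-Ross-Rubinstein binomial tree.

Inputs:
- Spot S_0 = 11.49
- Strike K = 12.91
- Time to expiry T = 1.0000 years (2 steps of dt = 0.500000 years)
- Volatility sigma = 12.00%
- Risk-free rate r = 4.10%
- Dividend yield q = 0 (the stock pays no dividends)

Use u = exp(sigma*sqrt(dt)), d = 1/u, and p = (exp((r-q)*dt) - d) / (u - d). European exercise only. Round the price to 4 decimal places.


Answer: Price = V(0,0) = 0.2442

Derivation:
dt = T/N = 0.500000
u = exp(sigma*sqrt(dt)) = 1.088557; d = 1/u = 0.918647
p = (exp((r-q)*dt) - d) / (u - d) = 0.600697
Discount per step: exp(-r*dt) = 0.979709
Stock lattice S(k, i) with i counting down-moves:
  k=0: S(0,0) = 11.4900
  k=1: S(1,0) = 12.5075; S(1,1) = 10.5553
  k=2: S(2,0) = 13.6151; S(2,1) = 11.4900; S(2,2) = 9.6966
Terminal payoffs V(N, i) = max(S_T - K, 0):
  V(2,0) = 0.705144; V(2,1) = 0.000000; V(2,2) = 0.000000
Backward induction: V(k, i) = exp(-r*dt) * [p * V(k+1, i) + (1-p) * V(k+1, i+1)].
  V(1,0) = exp(-r*dt) * [p*0.705144 + (1-p)*0.000000] = 0.414983
  V(1,1) = exp(-r*dt) * [p*0.000000 + (1-p)*0.000000] = 0.000000
  V(0,0) = exp(-r*dt) * [p*0.414983 + (1-p)*0.000000] = 0.244221


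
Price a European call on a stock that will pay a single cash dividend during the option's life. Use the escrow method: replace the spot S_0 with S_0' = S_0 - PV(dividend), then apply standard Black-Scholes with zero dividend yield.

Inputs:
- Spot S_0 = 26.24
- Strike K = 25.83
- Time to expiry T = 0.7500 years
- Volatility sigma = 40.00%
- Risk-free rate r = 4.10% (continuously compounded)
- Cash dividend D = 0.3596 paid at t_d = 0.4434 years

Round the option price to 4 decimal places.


Answer: Price = 3.9372

Derivation:
PV(D) = D * exp(-r * t_d) = 0.3596 * 0.98198485 = 0.35312175
S_0' = S_0 - PV(D) = 26.2400 - 0.35312175 = 25.88687825
d1 = (ln(S_0'/K) + (r + sigma^2/2)*T) / (sigma*sqrt(T)) = 0.26832239
d2 = d1 - sigma*sqrt(T) = -0.07808777
exp(-rT) = 0.96971797
N(d1) = 0.60577441; N(d2) = 0.46887912
C = S_0' * N(d1) - K * exp(-rT) * N(d2) = 25.88687825 * 0.60577441 - 25.8300 * 0.96971797 * 0.46887912 = 3.9372


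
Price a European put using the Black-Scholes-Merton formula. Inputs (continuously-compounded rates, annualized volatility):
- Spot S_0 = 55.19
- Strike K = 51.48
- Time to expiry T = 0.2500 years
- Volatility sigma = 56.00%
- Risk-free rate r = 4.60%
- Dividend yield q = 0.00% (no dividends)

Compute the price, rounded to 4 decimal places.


Answer: Price = 4.0004

Derivation:
d1 = (ln(S/K) + (r - q + 0.5*sigma^2) * T) / (sigma * sqrt(T)) = 0.42960141
d2 = d1 - sigma * sqrt(T) = 0.14960141
exp(-rT) = 0.98856587; exp(-qT) = 1.00000000
P = K * exp(-rT) * N(-d2) - S_0 * exp(-qT) * N(-d1)
N(-d1) = 0.33374281; N(-d2) = 0.44053955
P = 51.4800 * 0.98856587 * 0.44053955 - 55.1900 * 1.00000000 * 0.33374281 = 4.0004


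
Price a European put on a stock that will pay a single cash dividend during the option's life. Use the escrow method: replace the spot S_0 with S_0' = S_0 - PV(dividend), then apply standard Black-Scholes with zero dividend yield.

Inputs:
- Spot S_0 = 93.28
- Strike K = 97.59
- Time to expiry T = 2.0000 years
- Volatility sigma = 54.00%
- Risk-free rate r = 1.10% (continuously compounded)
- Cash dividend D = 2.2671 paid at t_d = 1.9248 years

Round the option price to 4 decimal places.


PV(D) = D * exp(-r * t_d) = 2.2671 * 0.97904977 = 2.21960373
S_0' = S_0 - PV(D) = 93.2800 - 2.21960373 = 91.06039627
d1 = (ln(S_0'/K) + (r + sigma^2/2)*T) / (sigma*sqrt(T)) = 0.31996314
d2 = d1 - sigma*sqrt(T) = -0.44371219
exp(-rT) = 0.97824024
N(-d1) = 0.37449814; N(-d2) = 0.67137466
P = K * exp(-rT) * N(-d2) - S_0' * N(-d1) = 97.5900 * 0.97824024 * 0.67137466 - 91.06039627 * 0.37449814 = 29.9918

Answer: Price = 29.9918
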